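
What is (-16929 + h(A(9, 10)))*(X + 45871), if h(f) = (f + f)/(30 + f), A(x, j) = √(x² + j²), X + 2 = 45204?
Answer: -1108569061849/719 + 5464380*√181/719 ≈ -1.5417e+9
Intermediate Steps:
X = 45202 (X = -2 + 45204 = 45202)
A(x, j) = √(j² + x²)
h(f) = 2*f/(30 + f) (h(f) = (2*f)/(30 + f) = 2*f/(30 + f))
(-16929 + h(A(9, 10)))*(X + 45871) = (-16929 + 2*√(10² + 9²)/(30 + √(10² + 9²)))*(45202 + 45871) = (-16929 + 2*√(100 + 81)/(30 + √(100 + 81)))*91073 = (-16929 + 2*√181/(30 + √181))*91073 = -1541774817 + 182146*√181/(30 + √181)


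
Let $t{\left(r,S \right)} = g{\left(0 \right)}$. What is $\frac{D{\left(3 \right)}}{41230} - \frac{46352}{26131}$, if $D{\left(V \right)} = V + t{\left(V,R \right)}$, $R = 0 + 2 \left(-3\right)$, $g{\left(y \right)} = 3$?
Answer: $- \frac{136495441}{76955795} \approx -1.7737$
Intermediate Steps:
$R = -6$ ($R = 0 - 6 = -6$)
$t{\left(r,S \right)} = 3$
$D{\left(V \right)} = 3 + V$ ($D{\left(V \right)} = V + 3 = 3 + V$)
$\frac{D{\left(3 \right)}}{41230} - \frac{46352}{26131} = \frac{3 + 3}{41230} - \frac{46352}{26131} = 6 \cdot \frac{1}{41230} - \frac{46352}{26131} = \frac{3}{20615} - \frac{46352}{26131} = - \frac{136495441}{76955795}$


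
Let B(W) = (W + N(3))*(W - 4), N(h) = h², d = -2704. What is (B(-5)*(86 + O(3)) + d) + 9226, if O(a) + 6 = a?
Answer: 3534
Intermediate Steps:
B(W) = (-4 + W)*(9 + W) (B(W) = (W + 3²)*(W - 4) = (W + 9)*(-4 + W) = (9 + W)*(-4 + W) = (-4 + W)*(9 + W))
O(a) = -6 + a
(B(-5)*(86 + O(3)) + d) + 9226 = ((-36 + (-5)² + 5*(-5))*(86 + (-6 + 3)) - 2704) + 9226 = ((-36 + 25 - 25)*(86 - 3) - 2704) + 9226 = (-36*83 - 2704) + 9226 = (-2988 - 2704) + 9226 = -5692 + 9226 = 3534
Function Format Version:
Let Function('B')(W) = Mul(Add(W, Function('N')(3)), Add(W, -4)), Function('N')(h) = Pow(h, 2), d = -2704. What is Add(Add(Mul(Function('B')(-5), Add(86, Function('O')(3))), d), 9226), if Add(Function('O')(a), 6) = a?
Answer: 3534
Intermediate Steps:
Function('B')(W) = Mul(Add(-4, W), Add(9, W)) (Function('B')(W) = Mul(Add(W, Pow(3, 2)), Add(W, -4)) = Mul(Add(W, 9), Add(-4, W)) = Mul(Add(9, W), Add(-4, W)) = Mul(Add(-4, W), Add(9, W)))
Function('O')(a) = Add(-6, a)
Add(Add(Mul(Function('B')(-5), Add(86, Function('O')(3))), d), 9226) = Add(Add(Mul(Add(-36, Pow(-5, 2), Mul(5, -5)), Add(86, Add(-6, 3))), -2704), 9226) = Add(Add(Mul(Add(-36, 25, -25), Add(86, -3)), -2704), 9226) = Add(Add(Mul(-36, 83), -2704), 9226) = Add(Add(-2988, -2704), 9226) = Add(-5692, 9226) = 3534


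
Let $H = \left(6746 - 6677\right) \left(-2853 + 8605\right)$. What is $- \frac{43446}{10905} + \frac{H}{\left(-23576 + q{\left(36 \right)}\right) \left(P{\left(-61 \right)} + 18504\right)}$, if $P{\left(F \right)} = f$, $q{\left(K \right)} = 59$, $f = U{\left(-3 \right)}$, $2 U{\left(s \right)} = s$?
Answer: $- \frac{840386427982}{210889755765} \approx -3.985$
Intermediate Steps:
$U{\left(s \right)} = \frac{s}{2}$
$f = - \frac{3}{2}$ ($f = \frac{1}{2} \left(-3\right) = - \frac{3}{2} \approx -1.5$)
$P{\left(F \right)} = - \frac{3}{2}$
$H = 396888$ ($H = 69 \cdot 5752 = 396888$)
$- \frac{43446}{10905} + \frac{H}{\left(-23576 + q{\left(36 \right)}\right) \left(P{\left(-61 \right)} + 18504\right)} = - \frac{43446}{10905} + \frac{396888}{\left(-23576 + 59\right) \left(- \frac{3}{2} + 18504\right)} = \left(-43446\right) \frac{1}{10905} + \frac{396888}{\left(-23517\right) \frac{37005}{2}} = - \frac{14482}{3635} + \frac{396888}{- \frac{870246585}{2}} = - \frac{14482}{3635} + 396888 \left(- \frac{2}{870246585}\right) = - \frac{14482}{3635} - \frac{264592}{290082195} = - \frac{840386427982}{210889755765}$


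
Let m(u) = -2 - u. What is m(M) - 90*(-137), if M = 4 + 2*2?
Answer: 12320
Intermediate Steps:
M = 8 (M = 4 + 4 = 8)
m(M) - 90*(-137) = (-2 - 1*8) - 90*(-137) = (-2 - 8) + 12330 = -10 + 12330 = 12320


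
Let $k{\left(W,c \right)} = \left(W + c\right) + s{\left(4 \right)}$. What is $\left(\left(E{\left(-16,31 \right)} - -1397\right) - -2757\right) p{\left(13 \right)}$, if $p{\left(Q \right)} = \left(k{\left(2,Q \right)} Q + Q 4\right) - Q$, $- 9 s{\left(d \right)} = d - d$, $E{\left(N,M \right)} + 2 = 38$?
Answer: $980460$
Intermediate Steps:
$E{\left(N,M \right)} = 36$ ($E{\left(N,M \right)} = -2 + 38 = 36$)
$s{\left(d \right)} = 0$ ($s{\left(d \right)} = - \frac{d - d}{9} = \left(- \frac{1}{9}\right) 0 = 0$)
$k{\left(W,c \right)} = W + c$ ($k{\left(W,c \right)} = \left(W + c\right) + 0 = W + c$)
$p{\left(Q \right)} = 3 Q + Q \left(2 + Q\right)$ ($p{\left(Q \right)} = \left(\left(2 + Q\right) Q + Q 4\right) - Q = \left(Q \left(2 + Q\right) + 4 Q\right) - Q = \left(4 Q + Q \left(2 + Q\right)\right) - Q = 3 Q + Q \left(2 + Q\right)$)
$\left(\left(E{\left(-16,31 \right)} - -1397\right) - -2757\right) p{\left(13 \right)} = \left(\left(36 - -1397\right) - -2757\right) 13 \left(5 + 13\right) = \left(\left(36 + 1397\right) + 2757\right) 13 \cdot 18 = \left(1433 + 2757\right) 234 = 4190 \cdot 234 = 980460$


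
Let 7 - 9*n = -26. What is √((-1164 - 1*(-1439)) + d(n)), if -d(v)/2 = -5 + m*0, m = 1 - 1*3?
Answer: √285 ≈ 16.882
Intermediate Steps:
n = 11/3 (n = 7/9 - ⅑*(-26) = 7/9 + 26/9 = 11/3 ≈ 3.6667)
m = -2 (m = 1 - 3 = -2)
d(v) = 10 (d(v) = -2*(-5 - 2*0) = -2*(-5 + 0) = -2*(-5) = 10)
√((-1164 - 1*(-1439)) + d(n)) = √((-1164 - 1*(-1439)) + 10) = √((-1164 + 1439) + 10) = √(275 + 10) = √285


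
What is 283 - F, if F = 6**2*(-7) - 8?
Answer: 543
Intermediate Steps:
F = -260 (F = 36*(-7) - 8 = -252 - 8 = -260)
283 - F = 283 - 1*(-260) = 283 + 260 = 543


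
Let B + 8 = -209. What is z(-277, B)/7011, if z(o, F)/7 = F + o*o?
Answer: 178528/2337 ≈ 76.392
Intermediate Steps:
B = -217 (B = -8 - 209 = -217)
z(o, F) = 7*F + 7*o² (z(o, F) = 7*(F + o*o) = 7*(F + o²) = 7*F + 7*o²)
z(-277, B)/7011 = (7*(-217) + 7*(-277)²)/7011 = (-1519 + 7*76729)*(1/7011) = (-1519 + 537103)*(1/7011) = 535584*(1/7011) = 178528/2337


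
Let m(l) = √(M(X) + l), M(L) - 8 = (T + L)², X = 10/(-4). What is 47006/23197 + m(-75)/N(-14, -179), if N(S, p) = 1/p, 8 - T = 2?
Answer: 47006/23197 - 179*I*√219/2 ≈ 2.0264 - 1324.5*I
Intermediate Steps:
T = 6 (T = 8 - 1*2 = 8 - 2 = 6)
X = -5/2 (X = 10*(-¼) = -5/2 ≈ -2.5000)
M(L) = 8 + (6 + L)²
m(l) = √(81/4 + l) (m(l) = √((8 + (6 - 5/2)²) + l) = √((8 + (7/2)²) + l) = √((8 + 49/4) + l) = √(81/4 + l))
47006/23197 + m(-75)/N(-14, -179) = 47006/23197 + (√(81 + 4*(-75))/2)/(1/(-179)) = 47006*(1/23197) + (√(81 - 300)/2)/(-1/179) = 47006/23197 + (√(-219)/2)*(-179) = 47006/23197 + ((I*√219)/2)*(-179) = 47006/23197 + (I*√219/2)*(-179) = 47006/23197 - 179*I*√219/2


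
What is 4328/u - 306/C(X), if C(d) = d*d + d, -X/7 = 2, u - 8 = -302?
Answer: -31345/1911 ≈ -16.402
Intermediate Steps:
u = -294 (u = 8 - 302 = -294)
X = -14 (X = -7*2 = -14)
C(d) = d + d² (C(d) = d² + d = d + d²)
4328/u - 306/C(X) = 4328/(-294) - 306*(-1/(14*(1 - 14))) = 4328*(-1/294) - 306/((-14*(-13))) = -2164/147 - 306/182 = -2164/147 - 306*1/182 = -2164/147 - 153/91 = -31345/1911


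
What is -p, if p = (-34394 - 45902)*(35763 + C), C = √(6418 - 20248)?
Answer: 2871625848 + 80296*I*√13830 ≈ 2.8716e+9 + 9.4429e+6*I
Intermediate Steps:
C = I*√13830 (C = √(-13830) = I*√13830 ≈ 117.6*I)
p = -2871625848 - 80296*I*√13830 (p = (-34394 - 45902)*(35763 + I*√13830) = -80296*(35763 + I*√13830) = -2871625848 - 80296*I*√13830 ≈ -2.8716e+9 - 9.4429e+6*I)
-p = -(-2871625848 - 80296*I*√13830) = 2871625848 + 80296*I*√13830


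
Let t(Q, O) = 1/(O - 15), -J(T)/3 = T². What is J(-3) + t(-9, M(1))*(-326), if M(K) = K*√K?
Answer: -26/7 ≈ -3.7143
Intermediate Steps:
J(T) = -3*T²
M(K) = K^(3/2)
t(Q, O) = 1/(-15 + O)
J(-3) + t(-9, M(1))*(-326) = -3*(-3)² - 326/(-15 + 1^(3/2)) = -3*9 - 326/(-15 + 1) = -27 - 326/(-14) = -27 - 1/14*(-326) = -27 + 163/7 = -26/7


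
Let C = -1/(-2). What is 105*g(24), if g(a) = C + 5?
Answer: 1155/2 ≈ 577.50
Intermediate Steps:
C = 1/2 (C = -1*(-1/2) = 1/2 ≈ 0.50000)
g(a) = 11/2 (g(a) = 1/2 + 5 = 11/2)
105*g(24) = 105*(11/2) = 1155/2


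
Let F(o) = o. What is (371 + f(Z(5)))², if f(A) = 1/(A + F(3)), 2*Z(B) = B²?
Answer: 132319009/961 ≈ 1.3769e+5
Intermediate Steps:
Z(B) = B²/2
f(A) = 1/(3 + A) (f(A) = 1/(A + 3) = 1/(3 + A))
(371 + f(Z(5)))² = (371 + 1/(3 + (½)*5²))² = (371 + 1/(3 + (½)*25))² = (371 + 1/(3 + 25/2))² = (371 + 1/(31/2))² = (371 + 2/31)² = (11503/31)² = 132319009/961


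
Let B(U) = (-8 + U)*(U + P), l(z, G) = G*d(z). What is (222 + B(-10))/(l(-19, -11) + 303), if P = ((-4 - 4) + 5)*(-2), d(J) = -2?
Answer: 294/325 ≈ 0.90462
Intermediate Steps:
P = 6 (P = (-8 + 5)*(-2) = -3*(-2) = 6)
l(z, G) = -2*G (l(z, G) = G*(-2) = -2*G)
B(U) = (-8 + U)*(6 + U) (B(U) = (-8 + U)*(U + 6) = (-8 + U)*(6 + U))
(222 + B(-10))/(l(-19, -11) + 303) = (222 + (-48 + (-10)² - 2*(-10)))/(-2*(-11) + 303) = (222 + (-48 + 100 + 20))/(22 + 303) = (222 + 72)/325 = 294*(1/325) = 294/325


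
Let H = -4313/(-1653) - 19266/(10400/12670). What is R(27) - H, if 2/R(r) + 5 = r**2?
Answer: 14782381969/629880 ≈ 23469.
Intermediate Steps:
R(r) = 2/(-5 + r**2)
H = -81670609/3480 (H = -4313*(-1/1653) - 19266/(10400*(1/12670)) = 227/87 - 19266/1040/1267 = 227/87 - 19266*1267/1040 = 227/87 - 938847/40 = -81670609/3480 ≈ -23469.)
R(27) - H = 2/(-5 + 27**2) - 1*(-81670609/3480) = 2/(-5 + 729) + 81670609/3480 = 2/724 + 81670609/3480 = 2*(1/724) + 81670609/3480 = 1/362 + 81670609/3480 = 14782381969/629880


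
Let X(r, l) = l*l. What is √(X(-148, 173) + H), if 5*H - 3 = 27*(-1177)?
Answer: √589345/5 ≈ 153.54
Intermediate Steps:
H = -31776/5 (H = ⅗ + (27*(-1177))/5 = ⅗ + (⅕)*(-31779) = ⅗ - 31779/5 = -31776/5 ≈ -6355.2)
X(r, l) = l²
√(X(-148, 173) + H) = √(173² - 31776/5) = √(29929 - 31776/5) = √(117869/5) = √589345/5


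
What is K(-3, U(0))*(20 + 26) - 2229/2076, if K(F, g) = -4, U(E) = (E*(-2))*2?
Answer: -128071/692 ≈ -185.07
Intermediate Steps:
U(E) = -4*E (U(E) = -2*E*2 = -4*E)
K(-3, U(0))*(20 + 26) - 2229/2076 = -4*(20 + 26) - 2229/2076 = -4*46 - 2229*1/2076 = -184 - 743/692 = -128071/692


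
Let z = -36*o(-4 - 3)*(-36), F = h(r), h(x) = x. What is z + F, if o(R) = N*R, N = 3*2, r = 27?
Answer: -54405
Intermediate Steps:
N = 6
o(R) = 6*R
F = 27
z = -54432 (z = -216*(-4 - 3)*(-36) = -216*(-7)*(-36) = -36*(-42)*(-36) = 1512*(-36) = -54432)
z + F = -54432 + 27 = -54405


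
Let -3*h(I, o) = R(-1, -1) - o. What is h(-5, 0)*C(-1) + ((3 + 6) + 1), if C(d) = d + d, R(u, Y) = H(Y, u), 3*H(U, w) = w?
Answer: 88/9 ≈ 9.7778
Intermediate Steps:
H(U, w) = w/3
R(u, Y) = u/3
h(I, o) = ⅑ + o/3 (h(I, o) = -((⅓)*(-1) - o)/3 = -(-⅓ - o)/3 = ⅑ + o/3)
C(d) = 2*d
h(-5, 0)*C(-1) + ((3 + 6) + 1) = (⅑ + (⅓)*0)*(2*(-1)) + ((3 + 6) + 1) = (⅑ + 0)*(-2) + (9 + 1) = (⅑)*(-2) + 10 = -2/9 + 10 = 88/9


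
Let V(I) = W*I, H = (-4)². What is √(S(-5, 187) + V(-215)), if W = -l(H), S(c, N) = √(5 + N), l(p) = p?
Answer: 2*√(860 + 2*√3) ≈ 58.770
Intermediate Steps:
H = 16
W = -16 (W = -1*16 = -16)
V(I) = -16*I
√(S(-5, 187) + V(-215)) = √(√(5 + 187) - 16*(-215)) = √(√192 + 3440) = √(8*√3 + 3440) = √(3440 + 8*√3)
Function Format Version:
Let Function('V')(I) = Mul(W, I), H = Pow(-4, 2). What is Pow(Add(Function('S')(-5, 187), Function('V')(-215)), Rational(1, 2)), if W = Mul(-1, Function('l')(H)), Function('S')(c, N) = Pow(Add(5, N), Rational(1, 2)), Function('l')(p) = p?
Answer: Mul(2, Pow(Add(860, Mul(2, Pow(3, Rational(1, 2)))), Rational(1, 2))) ≈ 58.770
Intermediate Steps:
H = 16
W = -16 (W = Mul(-1, 16) = -16)
Function('V')(I) = Mul(-16, I)
Pow(Add(Function('S')(-5, 187), Function('V')(-215)), Rational(1, 2)) = Pow(Add(Pow(Add(5, 187), Rational(1, 2)), Mul(-16, -215)), Rational(1, 2)) = Pow(Add(Pow(192, Rational(1, 2)), 3440), Rational(1, 2)) = Pow(Add(Mul(8, Pow(3, Rational(1, 2))), 3440), Rational(1, 2)) = Pow(Add(3440, Mul(8, Pow(3, Rational(1, 2)))), Rational(1, 2))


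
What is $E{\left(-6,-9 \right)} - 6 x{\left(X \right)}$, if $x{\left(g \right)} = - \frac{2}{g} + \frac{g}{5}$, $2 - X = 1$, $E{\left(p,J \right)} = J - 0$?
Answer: $\frac{9}{5} \approx 1.8$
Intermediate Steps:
$E{\left(p,J \right)} = J$ ($E{\left(p,J \right)} = J + 0 = J$)
$X = 1$ ($X = 2 - 1 = 1$)
$x{\left(g \right)} = - \frac{2}{g} + \frac{g}{5}$ ($x{\left(g \right)} = - \frac{2}{g} + g \frac{1}{5} = - \frac{2}{g} + \frac{g}{5}$)
$E{\left(-6,-9 \right)} - 6 x{\left(X \right)} = -9 - 6 \left(- \frac{2}{1} + \frac{1}{5} \cdot 1\right) = -9 - 6 \left(\left(-2\right) 1 + \frac{1}{5}\right) = -9 - 6 \left(-2 + \frac{1}{5}\right) = -9 - - \frac{54}{5} = -9 + \frac{54}{5} = \frac{9}{5}$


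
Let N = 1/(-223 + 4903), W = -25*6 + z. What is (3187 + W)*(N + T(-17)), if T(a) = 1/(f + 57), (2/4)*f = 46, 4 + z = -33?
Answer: 120725/5811 ≈ 20.775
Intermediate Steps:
z = -37 (z = -4 - 33 = -37)
f = 92 (f = 2*46 = 92)
W = -187 (W = -25*6 - 37 = -150 - 37 = -187)
T(a) = 1/149 (T(a) = 1/(92 + 57) = 1/149)
N = 1/4680 ≈ 0.00021368
(3187 + W)*(N + T(-17)) = (3187 - 187)*(1/4680 + 1/149) = 3000*(4829/697320) = 120725/5811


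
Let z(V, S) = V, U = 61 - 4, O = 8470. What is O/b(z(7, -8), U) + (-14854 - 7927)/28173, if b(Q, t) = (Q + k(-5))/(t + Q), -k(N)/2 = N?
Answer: 15271632563/478941 ≈ 31886.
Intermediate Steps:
k(N) = -2*N
U = 57
b(Q, t) = (10 + Q)/(Q + t) (b(Q, t) = (Q - 2*(-5))/(t + Q) = (Q + 10)/(Q + t) = (10 + Q)/(Q + t))
O/b(z(7, -8), U) + (-14854 - 7927)/28173 = 8470/(((10 + 7)/(7 + 57))) + (-14854 - 7927)/28173 = 8470/((17/64)) - 22781*1/28173 = 8470/(((1/64)*17)) - 22781/28173 = 8470/(17/64) - 22781/28173 = 8470*(64/17) - 22781/28173 = 542080/17 - 22781/28173 = 15271632563/478941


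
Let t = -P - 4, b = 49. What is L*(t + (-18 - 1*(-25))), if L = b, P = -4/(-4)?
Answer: 98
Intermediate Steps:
P = 1 (P = -4*(-1/4) = 1)
L = 49
t = -5 (t = -1*1 - 4 = -1 - 4 = -5)
L*(t + (-18 - 1*(-25))) = 49*(-5 + (-18 - 1*(-25))) = 49*(-5 + (-18 + 25)) = 49*(-5 + 7) = 49*2 = 98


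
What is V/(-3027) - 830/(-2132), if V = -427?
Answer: 1711387/3226782 ≈ 0.53037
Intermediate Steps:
V/(-3027) - 830/(-2132) = -427/(-3027) - 830/(-2132) = -427*(-1/3027) - 830*(-1/2132) = 427/3027 + 415/1066 = 1711387/3226782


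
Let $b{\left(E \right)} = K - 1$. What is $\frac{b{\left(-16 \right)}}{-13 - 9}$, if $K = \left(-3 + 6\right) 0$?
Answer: $\frac{1}{22} \approx 0.045455$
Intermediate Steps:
$K = 0$ ($K = 3 \cdot 0 = 0$)
$b{\left(E \right)} = -1$ ($b{\left(E \right)} = 0 - 1 = -1$)
$\frac{b{\left(-16 \right)}}{-13 - 9} = \frac{1}{-13 - 9} \left(-1\right) = \frac{1}{-22} \left(-1\right) = \left(- \frac{1}{22}\right) \left(-1\right) = \frac{1}{22}$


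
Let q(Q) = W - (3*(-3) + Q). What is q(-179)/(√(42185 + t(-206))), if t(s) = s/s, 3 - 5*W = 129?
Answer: 407*√42186/105465 ≈ 0.79263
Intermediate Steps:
W = -126/5 (W = ⅗ - ⅕*129 = ⅗ - 129/5 = -126/5 ≈ -25.200)
t(s) = 1
q(Q) = -81/5 - Q (q(Q) = -126/5 - (3*(-3) + Q) = -126/5 - (-9 + Q) = -126/5 + (9 - Q) = -81/5 - Q)
q(-179)/(√(42185 + t(-206))) = (-81/5 - 1*(-179))/(√(42185 + 1)) = (-81/5 + 179)/(√42186) = 814*(√42186/42186)/5 = 407*√42186/105465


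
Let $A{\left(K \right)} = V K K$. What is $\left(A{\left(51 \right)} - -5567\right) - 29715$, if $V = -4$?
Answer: $-34552$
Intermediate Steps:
$A{\left(K \right)} = - 4 K^{2}$ ($A{\left(K \right)} = - 4 K K = - 4 K^{2}$)
$\left(A{\left(51 \right)} - -5567\right) - 29715 = \left(- 4 \cdot 51^{2} - -5567\right) - 29715 = \left(\left(-4\right) 2601 + 5567\right) - 29715 = \left(-10404 + 5567\right) - 29715 = -4837 - 29715 = -34552$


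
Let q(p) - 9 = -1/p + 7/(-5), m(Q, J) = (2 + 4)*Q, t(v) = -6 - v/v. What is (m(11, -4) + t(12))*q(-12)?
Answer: 27199/60 ≈ 453.32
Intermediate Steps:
t(v) = -7 (t(v) = -6 - 1*1 = -6 - 1 = -7)
m(Q, J) = 6*Q
q(p) = 38/5 - 1/p (q(p) = 9 + (-1/p + 7/(-5)) = 9 + (-1/p + 7*(-⅕)) = 9 + (-1/p - 7/5) = 9 + (-7/5 - 1/p) = 38/5 - 1/p)
(m(11, -4) + t(12))*q(-12) = (6*11 - 7)*(38/5 - 1/(-12)) = (66 - 7)*(38/5 - 1*(-1/12)) = 59*(38/5 + 1/12) = 59*(461/60) = 27199/60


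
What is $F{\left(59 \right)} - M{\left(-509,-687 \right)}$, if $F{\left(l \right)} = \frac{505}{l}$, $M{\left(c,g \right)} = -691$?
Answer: $\frac{41274}{59} \approx 699.56$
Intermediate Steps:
$F{\left(59 \right)} - M{\left(-509,-687 \right)} = \frac{505}{59} - -691 = 505 \cdot \frac{1}{59} + 691 = \frac{505}{59} + 691 = \frac{41274}{59}$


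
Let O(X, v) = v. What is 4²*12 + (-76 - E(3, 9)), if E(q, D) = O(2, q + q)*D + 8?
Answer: 54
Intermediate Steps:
E(q, D) = 8 + 2*D*q (E(q, D) = (q + q)*D + 8 = (2*q)*D + 8 = 2*D*q + 8 = 8 + 2*D*q)
4²*12 + (-76 - E(3, 9)) = 4²*12 + (-76 - (8 + 2*9*3)) = 16*12 + (-76 - (8 + 54)) = 192 + (-76 - 1*62) = 192 + (-76 - 62) = 192 - 138 = 54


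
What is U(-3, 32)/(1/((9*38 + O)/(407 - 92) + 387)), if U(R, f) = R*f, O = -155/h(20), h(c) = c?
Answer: -558808/15 ≈ -37254.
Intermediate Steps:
O = -31/4 (O = -155/20 = -155*1/20 = -31/4 ≈ -7.7500)
U(-3, 32)/(1/((9*38 + O)/(407 - 92) + 387)) = (-3*32)/(1/((9*38 - 31/4)/(407 - 92) + 387)) = -96/(1/((342 - 31/4)/315 + 387)) = -96/(1/((1337/4)*(1/315) + 387)) = -96/(1/(191/180 + 387)) = -96/(1/(69851/180)) = -96/180/69851 = -96*69851/180 = -558808/15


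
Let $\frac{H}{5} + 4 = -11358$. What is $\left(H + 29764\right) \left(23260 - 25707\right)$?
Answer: $66181562$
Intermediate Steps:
$H = -56810$ ($H = -20 + 5 \left(-11358\right) = -20 - 56790 = -56810$)
$\left(H + 29764\right) \left(23260 - 25707\right) = \left(-56810 + 29764\right) \left(23260 - 25707\right) = \left(-27046\right) \left(-2447\right) = 66181562$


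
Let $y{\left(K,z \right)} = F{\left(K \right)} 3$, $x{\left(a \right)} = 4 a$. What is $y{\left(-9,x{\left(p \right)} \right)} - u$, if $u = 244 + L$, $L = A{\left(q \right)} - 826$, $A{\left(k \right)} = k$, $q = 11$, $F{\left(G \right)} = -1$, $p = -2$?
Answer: $568$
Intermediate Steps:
$L = -815$ ($L = 11 - 826 = -815$)
$y{\left(K,z \right)} = -3$ ($y{\left(K,z \right)} = \left(-1\right) 3 = -3$)
$u = -571$ ($u = 244 - 815 = -571$)
$y{\left(-9,x{\left(p \right)} \right)} - u = -3 - -571 = -3 + 571 = 568$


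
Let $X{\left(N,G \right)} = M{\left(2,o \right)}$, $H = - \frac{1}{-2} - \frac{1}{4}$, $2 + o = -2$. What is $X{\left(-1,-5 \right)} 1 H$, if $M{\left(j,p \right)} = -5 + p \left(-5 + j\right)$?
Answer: $\frac{7}{4} \approx 1.75$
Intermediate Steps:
$o = -4$ ($o = -2 - 2 = -4$)
$H = \frac{1}{4}$ ($H = \left(-1\right) \left(- \frac{1}{2}\right) - \frac{1}{4} = \frac{1}{2} - \frac{1}{4} = \frac{1}{4} \approx 0.25$)
$X{\left(N,G \right)} = 7$ ($X{\left(N,G \right)} = -5 - -20 + 2 \left(-4\right) = -5 + 20 - 8 = 7$)
$X{\left(-1,-5 \right)} 1 H = 7 \cdot 1 \cdot \frac{1}{4} = 7 \cdot \frac{1}{4} = \frac{7}{4}$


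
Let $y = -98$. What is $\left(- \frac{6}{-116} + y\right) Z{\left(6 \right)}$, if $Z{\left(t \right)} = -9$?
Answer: $\frac{51129}{58} \approx 881.53$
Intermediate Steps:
$\left(- \frac{6}{-116} + y\right) Z{\left(6 \right)} = \left(- \frac{6}{-116} - 98\right) \left(-9\right) = \left(\left(-6\right) \left(- \frac{1}{116}\right) - 98\right) \left(-9\right) = \left(\frac{3}{58} - 98\right) \left(-9\right) = \left(- \frac{5681}{58}\right) \left(-9\right) = \frac{51129}{58}$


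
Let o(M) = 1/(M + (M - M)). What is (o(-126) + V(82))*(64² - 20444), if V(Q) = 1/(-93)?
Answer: 596702/1953 ≈ 305.53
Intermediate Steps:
V(Q) = -1/93
o(M) = 1/M (o(M) = 1/(M + 0) = 1/M)
(o(-126) + V(82))*(64² - 20444) = (1/(-126) - 1/93)*(64² - 20444) = (-1/126 - 1/93)*(4096 - 20444) = -73/3906*(-16348) = 596702/1953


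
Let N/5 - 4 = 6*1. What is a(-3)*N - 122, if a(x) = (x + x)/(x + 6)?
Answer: -222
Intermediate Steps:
N = 50 (N = 20 + 5*(6*1) = 20 + 5*6 = 20 + 30 = 50)
a(x) = 2*x/(6 + x) (a(x) = (2*x)/(6 + x) = 2*x/(6 + x))
a(-3)*N - 122 = (2*(-3)/(6 - 3))*50 - 122 = (2*(-3)/3)*50 - 122 = (2*(-3)*(⅓))*50 - 122 = -2*50 - 122 = -100 - 122 = -222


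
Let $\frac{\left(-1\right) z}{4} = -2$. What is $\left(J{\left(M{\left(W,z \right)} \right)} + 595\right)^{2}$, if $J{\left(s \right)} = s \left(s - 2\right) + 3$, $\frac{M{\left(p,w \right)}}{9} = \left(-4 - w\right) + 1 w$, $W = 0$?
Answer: $3865156$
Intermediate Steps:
$z = 8$ ($z = \left(-4\right) \left(-2\right) = 8$)
$M{\left(p,w \right)} = -36$ ($M{\left(p,w \right)} = 9 \left(\left(-4 - w\right) + 1 w\right) = 9 \left(\left(-4 - w\right) + w\right) = 9 \left(-4\right) = -36$)
$J{\left(s \right)} = 3 + s \left(-2 + s\right)$ ($J{\left(s \right)} = s \left(-2 + s\right) + 3 = 3 + s \left(-2 + s\right)$)
$\left(J{\left(M{\left(W,z \right)} \right)} + 595\right)^{2} = \left(\left(3 + \left(-36\right)^{2} - -72\right) + 595\right)^{2} = \left(\left(3 + 1296 + 72\right) + 595\right)^{2} = \left(1371 + 595\right)^{2} = 1966^{2} = 3865156$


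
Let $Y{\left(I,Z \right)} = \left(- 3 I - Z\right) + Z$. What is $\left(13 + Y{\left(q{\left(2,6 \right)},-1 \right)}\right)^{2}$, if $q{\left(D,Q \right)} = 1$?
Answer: $100$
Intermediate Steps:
$Y{\left(I,Z \right)} = - 3 I$ ($Y{\left(I,Z \right)} = \left(- Z - 3 I\right) + Z = - 3 I$)
$\left(13 + Y{\left(q{\left(2,6 \right)},-1 \right)}\right)^{2} = \left(13 - 3\right)^{2} = 10^{2} = 100$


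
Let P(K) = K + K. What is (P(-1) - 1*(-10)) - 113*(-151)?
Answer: 17071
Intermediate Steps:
P(K) = 2*K
(P(-1) - 1*(-10)) - 113*(-151) = (2*(-1) - 1*(-10)) - 113*(-151) = (-2 + 10) + 17063 = 8 + 17063 = 17071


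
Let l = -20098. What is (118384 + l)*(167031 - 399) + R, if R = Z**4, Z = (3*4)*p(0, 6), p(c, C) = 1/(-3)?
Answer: 16377593008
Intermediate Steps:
p(c, C) = -1/3
Z = -4 (Z = (3*4)*(-1/3) = 12*(-1/3) = -4)
R = 256 (R = (-4)**4 = 256)
(118384 + l)*(167031 - 399) + R = (118384 - 20098)*(167031 - 399) + 256 = 98286*166632 + 256 = 16377592752 + 256 = 16377593008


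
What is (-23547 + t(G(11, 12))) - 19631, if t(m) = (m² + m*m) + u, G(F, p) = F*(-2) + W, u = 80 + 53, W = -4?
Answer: -41693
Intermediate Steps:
u = 133
G(F, p) = -4 - 2*F (G(F, p) = F*(-2) - 4 = -2*F - 4 = -4 - 2*F)
t(m) = 133 + 2*m² (t(m) = (m² + m*m) + 133 = (m² + m²) + 133 = 2*m² + 133 = 133 + 2*m²)
(-23547 + t(G(11, 12))) - 19631 = (-23547 + (133 + 2*(-4 - 2*11)²)) - 19631 = (-23547 + (133 + 2*(-4 - 22)²)) - 19631 = (-23547 + (133 + 2*(-26)²)) - 19631 = (-23547 + (133 + 2*676)) - 19631 = (-23547 + (133 + 1352)) - 19631 = (-23547 + 1485) - 19631 = -22062 - 19631 = -41693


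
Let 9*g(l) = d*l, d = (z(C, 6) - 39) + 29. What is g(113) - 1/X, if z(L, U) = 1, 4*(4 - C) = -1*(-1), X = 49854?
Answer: -5633503/49854 ≈ -113.00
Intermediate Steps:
C = 15/4 (C = 4 - (-1)*(-1)/4 = 4 - ¼*1 = 4 - ¼ = 15/4 ≈ 3.7500)
d = -9 (d = (1 - 39) + 29 = -38 + 29 = -9)
g(l) = -l (g(l) = (-9*l)/9 = -l)
g(113) - 1/X = -1*113 - 1/49854 = -113 - 1*1/49854 = -113 - 1/49854 = -5633503/49854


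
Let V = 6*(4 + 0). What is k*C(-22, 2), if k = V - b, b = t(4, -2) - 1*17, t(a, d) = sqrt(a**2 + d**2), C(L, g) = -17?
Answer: -697 + 34*sqrt(5) ≈ -620.97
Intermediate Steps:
b = -17 + 2*sqrt(5) (b = sqrt(4**2 + (-2)**2) - 1*17 = sqrt(16 + 4) - 17 = sqrt(20) - 17 = 2*sqrt(5) - 17 = -17 + 2*sqrt(5) ≈ -12.528)
V = 24 (V = 6*4 = 24)
k = 41 - 2*sqrt(5) (k = 24 - (-17 + 2*sqrt(5)) = 24 + (17 - 2*sqrt(5)) = 41 - 2*sqrt(5) ≈ 36.528)
k*C(-22, 2) = (41 - 2*sqrt(5))*(-17) = -697 + 34*sqrt(5)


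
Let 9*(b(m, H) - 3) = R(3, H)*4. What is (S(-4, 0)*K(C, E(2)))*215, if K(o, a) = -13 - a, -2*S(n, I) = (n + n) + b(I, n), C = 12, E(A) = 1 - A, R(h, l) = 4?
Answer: -12470/3 ≈ -4156.7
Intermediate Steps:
b(m, H) = 43/9 (b(m, H) = 3 + (4*4)/9 = 3 + (⅑)*16 = 3 + 16/9 = 43/9)
S(n, I) = -43/18 - n (S(n, I) = -((n + n) + 43/9)/2 = -(2*n + 43/9)/2 = -(43/9 + 2*n)/2 = -43/18 - n)
(S(-4, 0)*K(C, E(2)))*215 = ((-43/18 - 1*(-4))*(-13 - (1 - 1*2)))*215 = ((-43/18 + 4)*(-13 - (1 - 2)))*215 = (29*(-13 - 1*(-1))/18)*215 = (29*(-13 + 1)/18)*215 = ((29/18)*(-12))*215 = -58/3*215 = -12470/3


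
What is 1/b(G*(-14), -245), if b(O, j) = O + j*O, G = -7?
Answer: -1/23912 ≈ -4.1820e-5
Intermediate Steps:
b(O, j) = O + O*j
1/b(G*(-14), -245) = 1/((-7*(-14))*(1 - 245)) = 1/(98*(-244)) = 1/(-23912) = -1/23912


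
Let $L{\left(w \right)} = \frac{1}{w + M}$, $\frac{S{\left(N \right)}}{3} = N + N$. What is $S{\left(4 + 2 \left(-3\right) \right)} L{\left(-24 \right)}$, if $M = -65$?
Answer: $\frac{12}{89} \approx 0.13483$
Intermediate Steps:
$S{\left(N \right)} = 6 N$ ($S{\left(N \right)} = 3 \left(N + N\right) = 3 \cdot 2 N = 6 N$)
$L{\left(w \right)} = \frac{1}{-65 + w}$ ($L{\left(w \right)} = \frac{1}{w - 65} = \frac{1}{-65 + w}$)
$S{\left(4 + 2 \left(-3\right) \right)} L{\left(-24 \right)} = \frac{6 \left(4 + 2 \left(-3\right)\right)}{-65 - 24} = \frac{6 \left(4 - 6\right)}{-89} = 6 \left(-2\right) \left(- \frac{1}{89}\right) = \left(-12\right) \left(- \frac{1}{89}\right) = \frac{12}{89}$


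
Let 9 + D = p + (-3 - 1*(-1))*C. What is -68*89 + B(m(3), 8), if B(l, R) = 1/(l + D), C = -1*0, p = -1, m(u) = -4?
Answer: -84729/14 ≈ -6052.1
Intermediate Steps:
C = 0
D = -10 (D = -9 + (-1 + (-3 - 1*(-1))*0) = -9 + (-1 + (-3 + 1)*0) = -9 + (-1 - 2*0) = -9 + (-1 + 0) = -9 - 1 = -10)
B(l, R) = 1/(-10 + l) (B(l, R) = 1/(l - 10) = 1/(-10 + l))
-68*89 + B(m(3), 8) = -68*89 + 1/(-10 - 4) = -6052 + 1/(-14) = -6052 - 1/14 = -84729/14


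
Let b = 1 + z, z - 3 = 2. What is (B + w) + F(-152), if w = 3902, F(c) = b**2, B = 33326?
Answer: 37264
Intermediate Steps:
z = 5 (z = 3 + 2 = 5)
b = 6 (b = 1 + 5 = 6)
F(c) = 36 (F(c) = 6**2 = 36)
(B + w) + F(-152) = (33326 + 3902) + 36 = 37228 + 36 = 37264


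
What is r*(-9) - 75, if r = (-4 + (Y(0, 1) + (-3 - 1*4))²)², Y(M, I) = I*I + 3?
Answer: -300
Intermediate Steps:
Y(M, I) = 3 + I² (Y(M, I) = I² + 3 = 3 + I²)
r = 25 (r = (-4 + ((3 + 1²) + (-3 - 1*4))²)² = (-4 + ((3 + 1) + (-3 - 4))²)² = (-4 + (4 - 7)²)² = (-4 + (-3)²)² = (-4 + 9)² = 5² = 25)
r*(-9) - 75 = 25*(-9) - 75 = -225 - 75 = -300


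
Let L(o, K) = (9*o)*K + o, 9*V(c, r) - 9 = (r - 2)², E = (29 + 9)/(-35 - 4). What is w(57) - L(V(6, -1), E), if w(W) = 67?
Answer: 1073/13 ≈ 82.538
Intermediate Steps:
E = -38/39 (E = 38/(-39) = 38*(-1/39) = -38/39 ≈ -0.97436)
V(c, r) = 1 + (-2 + r)²/9 (V(c, r) = 1 + (r - 2)²/9 = 1 + (-2 + r)²/9)
L(o, K) = o + 9*K*o (L(o, K) = 9*K*o + o = o + 9*K*o)
w(57) - L(V(6, -1), E) = 67 - (1 + (-2 - 1)²/9)*(1 + 9*(-38/39)) = 67 - (1 + (⅑)*(-3)²)*(1 - 114/13) = 67 - (1 + (⅑)*9)*(-101)/13 = 67 - (1 + 1)*(-101)/13 = 67 - 2*(-101)/13 = 67 - 1*(-202/13) = 67 + 202/13 = 1073/13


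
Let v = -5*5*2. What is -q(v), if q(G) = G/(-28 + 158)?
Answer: 5/13 ≈ 0.38462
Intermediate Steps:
v = -50 (v = -25*2 = -50)
q(G) = G/130
-q(v) = -(-50)/130 = -1*(-5/13) = 5/13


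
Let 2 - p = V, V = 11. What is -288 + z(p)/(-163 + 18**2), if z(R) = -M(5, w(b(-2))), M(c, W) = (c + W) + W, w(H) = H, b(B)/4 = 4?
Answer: -46405/161 ≈ -288.23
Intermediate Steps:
b(B) = 16 (b(B) = 4*4 = 16)
M(c, W) = c + 2*W (M(c, W) = (W + c) + W = c + 2*W)
p = -9 (p = 2 - 1*11 = 2 - 11 = -9)
z(R) = -37 (z(R) = -(5 + 2*16) = -(5 + 32) = -1*37 = -37)
-288 + z(p)/(-163 + 18**2) = -288 - 37/(-163 + 18**2) = -288 - 37/(-163 + 324) = -288 - 37/161 = -46405/161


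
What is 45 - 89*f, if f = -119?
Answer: 10636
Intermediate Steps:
45 - 89*f = 45 - 89*(-119) = 45 + 10591 = 10636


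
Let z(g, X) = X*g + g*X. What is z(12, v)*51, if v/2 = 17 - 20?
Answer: -7344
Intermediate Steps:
v = -6 (v = 2*(17 - 20) = 2*(-3) = -6)
z(g, X) = 2*X*g (z(g, X) = X*g + X*g = 2*X*g)
z(12, v)*51 = (2*(-6)*12)*51 = -144*51 = -7344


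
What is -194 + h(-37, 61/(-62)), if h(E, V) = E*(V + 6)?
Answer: -23535/62 ≈ -379.60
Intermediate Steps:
h(E, V) = E*(6 + V)
-194 + h(-37, 61/(-62)) = -194 - 37*(6 + 61/(-62)) = -194 - 37*(6 + 61*(-1/62)) = -194 - 37*(6 - 61/62) = -194 - 37*311/62 = -194 - 11507/62 = -23535/62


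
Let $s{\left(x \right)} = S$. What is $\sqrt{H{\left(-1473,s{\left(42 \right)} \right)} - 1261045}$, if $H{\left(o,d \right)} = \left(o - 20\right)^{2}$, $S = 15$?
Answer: $6 \sqrt{26889} \approx 983.87$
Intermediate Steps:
$s{\left(x \right)} = 15$
$H{\left(o,d \right)} = \left(-20 + o\right)^{2}$
$\sqrt{H{\left(-1473,s{\left(42 \right)} \right)} - 1261045} = \sqrt{\left(-20 - 1473\right)^{2} - 1261045} = \sqrt{\left(-1493\right)^{2} - 1261045} = \sqrt{2229049 - 1261045} = \sqrt{968004} = 6 \sqrt{26889}$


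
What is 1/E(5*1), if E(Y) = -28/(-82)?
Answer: 41/14 ≈ 2.9286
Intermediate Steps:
E(Y) = 14/41 (E(Y) = -28*(-1/82) = 14/41)
1/E(5*1) = 1/(14/41) = 41/14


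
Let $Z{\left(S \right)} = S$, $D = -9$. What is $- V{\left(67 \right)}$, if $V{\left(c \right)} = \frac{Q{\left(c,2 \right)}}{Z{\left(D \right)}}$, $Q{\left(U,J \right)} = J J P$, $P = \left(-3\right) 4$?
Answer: $- \frac{16}{3} \approx -5.3333$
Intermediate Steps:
$P = -12$
$Q{\left(U,J \right)} = - 12 J^{2}$ ($Q{\left(U,J \right)} = J J \left(-12\right) = J^{2} \left(-12\right) = - 12 J^{2}$)
$V{\left(c \right)} = \frac{16}{3}$ ($V{\left(c \right)} = \frac{\left(-12\right) 2^{2}}{-9} = \left(-12\right) 4 \left(- \frac{1}{9}\right) = \left(-48\right) \left(- \frac{1}{9}\right) = \frac{16}{3}$)
$- V{\left(67 \right)} = \left(-1\right) \frac{16}{3} = - \frac{16}{3}$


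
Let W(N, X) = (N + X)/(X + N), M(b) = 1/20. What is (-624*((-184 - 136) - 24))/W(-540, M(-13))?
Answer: 214656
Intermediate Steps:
M(b) = 1/20
W(N, X) = 1 (W(N, X) = (N + X)/(N + X) = 1)
(-624*((-184 - 136) - 24))/W(-540, M(-13)) = -624*((-184 - 136) - 24)/1 = -624*(-320 - 24)*1 = -624*(-344)*1 = 214656*1 = 214656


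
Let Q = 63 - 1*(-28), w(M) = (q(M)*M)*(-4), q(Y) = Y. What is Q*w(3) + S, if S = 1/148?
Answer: -484847/148 ≈ -3276.0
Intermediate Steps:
S = 1/148 ≈ 0.0067568
w(M) = -4*M**2 (w(M) = (M*M)*(-4) = M**2*(-4) = -4*M**2)
Q = 91 (Q = 63 + 28 = 91)
Q*w(3) + S = 91*(-4*3**2) + 1/148 = 91*(-4*9) + 1/148 = 91*(-36) + 1/148 = -3276 + 1/148 = -484847/148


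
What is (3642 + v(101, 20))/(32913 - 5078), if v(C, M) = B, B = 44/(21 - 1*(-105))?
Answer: 229468/1753605 ≈ 0.13086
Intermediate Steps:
B = 22/63 (B = 44/(21 + 105) = 44/126 = 44*(1/126) = 22/63 ≈ 0.34921)
v(C, M) = 22/63
(3642 + v(101, 20))/(32913 - 5078) = (3642 + 22/63)/(32913 - 5078) = (229468/63)/27835 = (229468/63)*(1/27835) = 229468/1753605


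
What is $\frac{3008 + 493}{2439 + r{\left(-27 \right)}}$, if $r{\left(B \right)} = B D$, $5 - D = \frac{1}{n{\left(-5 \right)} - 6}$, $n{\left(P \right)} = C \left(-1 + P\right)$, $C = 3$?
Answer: $\frac{3112}{2047} \approx 1.5203$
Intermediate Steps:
$n{\left(P \right)} = -3 + 3 P$ ($n{\left(P \right)} = 3 \left(-1 + P\right) = -3 + 3 P$)
$D = \frac{121}{24}$ ($D = 5 - \frac{1}{\left(-3 + 3 \left(-5\right)\right) - 6} = 5 - \frac{1}{\left(-3 - 15\right) - 6} = 5 - \frac{1}{-18 - 6} = 5 - \frac{1}{-24} = 5 - - \frac{1}{24} = 5 + \frac{1}{24} = \frac{121}{24} \approx 5.0417$)
$r{\left(B \right)} = \frac{121 B}{24}$ ($r{\left(B \right)} = B \frac{121}{24} = \frac{121 B}{24}$)
$\frac{3008 + 493}{2439 + r{\left(-27 \right)}} = \frac{3008 + 493}{2439 + \frac{121}{24} \left(-27\right)} = \frac{3501}{2439 - \frac{1089}{8}} = \frac{3501}{\frac{18423}{8}} = 3501 \cdot \frac{8}{18423} = \frac{3112}{2047}$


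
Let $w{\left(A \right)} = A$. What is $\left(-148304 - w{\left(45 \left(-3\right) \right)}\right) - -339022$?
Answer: $190853$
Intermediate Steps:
$\left(-148304 - w{\left(45 \left(-3\right) \right)}\right) - -339022 = \left(-148304 - 45 \left(-3\right)\right) - -339022 = \left(-148304 - -135\right) + 339022 = \left(-148304 + 135\right) + 339022 = -148169 + 339022 = 190853$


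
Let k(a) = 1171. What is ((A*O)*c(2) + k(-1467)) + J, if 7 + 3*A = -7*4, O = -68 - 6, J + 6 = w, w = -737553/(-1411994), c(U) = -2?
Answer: -2376997231/4235982 ≈ -561.14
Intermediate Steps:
w = 737553/1411994 (w = -737553*(-1/1411994) = 737553/1411994 ≈ 0.52235)
J = -7734411/1411994 (J = -6 + 737553/1411994 = -7734411/1411994 ≈ -5.4777)
O = -74
A = -35/3 (A = -7/3 + (-7*4)/3 = -7/3 + (1/3)*(-28) = -7/3 - 28/3 = -35/3 ≈ -11.667)
((A*O)*c(2) + k(-1467)) + J = (-35/3*(-74)*(-2) + 1171) - 7734411/1411994 = ((2590/3)*(-2) + 1171) - 7734411/1411994 = (-5180/3 + 1171) - 7734411/1411994 = -1667/3 - 7734411/1411994 = -2376997231/4235982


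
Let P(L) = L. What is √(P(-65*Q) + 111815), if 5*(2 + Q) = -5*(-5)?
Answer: 2*√27905 ≈ 334.10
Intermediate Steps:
Q = 3 (Q = -2 + (-5*(-5))/5 = -2 + (⅕)*25 = -2 + 5 = 3)
√(P(-65*Q) + 111815) = √(-65*3 + 111815) = √(-195 + 111815) = √111620 = 2*√27905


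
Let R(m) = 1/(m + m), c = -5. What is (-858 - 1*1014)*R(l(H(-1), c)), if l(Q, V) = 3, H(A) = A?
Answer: -312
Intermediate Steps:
R(m) = 1/(2*m)
(-858 - 1*1014)*R(l(H(-1), c)) = (-858 - 1*1014)*((½)/3) = (-858 - 1014)*((½)*(⅓)) = -1872*⅙ = -312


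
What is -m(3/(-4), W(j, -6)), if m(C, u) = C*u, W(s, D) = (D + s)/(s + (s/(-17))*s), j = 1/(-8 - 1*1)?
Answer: 2295/56 ≈ 40.982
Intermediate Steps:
j = -⅑ (j = 1/(-8 - 1) = 1/(-9) = -⅑ ≈ -0.11111)
W(s, D) = (D + s)/(s - s²/17) (W(s, D) = (D + s)/(s + (s*(-1/17))*s) = (D + s)/(s + (-s/17)*s) = (D + s)/(s - s²/17))
-m(3/(-4), W(j, -6)) = -3/(-4)*17*(-1*(-6) - 1*(-⅑))/((-⅑)*(-17 - ⅑)) = -3*(-¼)*17*(-9)*(6 + ⅑)/(-154/9) = -(-3)*17*(-9)*(-9/154)*(55/9)/4 = -(-3)*765/(4*14) = -1*(-2295/56) = 2295/56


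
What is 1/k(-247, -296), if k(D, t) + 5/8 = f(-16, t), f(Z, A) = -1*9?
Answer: -8/77 ≈ -0.10390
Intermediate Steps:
f(Z, A) = -9
k(D, t) = -77/8 (k(D, t) = -5/8 - 9 = -77/8)
1/k(-247, -296) = 1/(-77/8) = -8/77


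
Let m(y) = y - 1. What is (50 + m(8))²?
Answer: 3249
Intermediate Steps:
m(y) = -1 + y
(50 + m(8))² = (50 + (-1 + 8))² = (50 + 7)² = 57² = 3249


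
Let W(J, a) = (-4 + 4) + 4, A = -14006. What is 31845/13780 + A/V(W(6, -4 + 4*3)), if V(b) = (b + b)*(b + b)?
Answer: -4774115/22048 ≈ -216.53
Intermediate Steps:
W(J, a) = 4 (W(J, a) = 0 + 4 = 4)
V(b) = 4*b**2 (V(b) = (2*b)*(2*b) = 4*b**2)
31845/13780 + A/V(W(6, -4 + 4*3)) = 31845/13780 - 14006/(4*4**2) = 31845*(1/13780) - 14006/(4*16) = 6369/2756 - 14006/64 = 6369/2756 - 14006*1/64 = 6369/2756 - 7003/32 = -4774115/22048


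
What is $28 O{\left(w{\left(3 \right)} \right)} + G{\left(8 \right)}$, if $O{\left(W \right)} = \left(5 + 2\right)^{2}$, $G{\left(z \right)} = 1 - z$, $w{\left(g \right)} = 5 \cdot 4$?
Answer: $1365$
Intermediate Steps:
$w{\left(g \right)} = 20$
$O{\left(W \right)} = 49$ ($O{\left(W \right)} = 7^{2} = 49$)
$28 O{\left(w{\left(3 \right)} \right)} + G{\left(8 \right)} = 28 \cdot 49 + \left(1 - 8\right) = 1372 + \left(1 - 8\right) = 1372 - 7 = 1365$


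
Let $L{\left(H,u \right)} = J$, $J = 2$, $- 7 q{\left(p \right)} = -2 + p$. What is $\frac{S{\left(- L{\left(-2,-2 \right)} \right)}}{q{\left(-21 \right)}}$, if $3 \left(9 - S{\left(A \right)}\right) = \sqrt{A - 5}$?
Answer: $\frac{63}{23} - \frac{7 i \sqrt{7}}{69} \approx 2.7391 - 0.26841 i$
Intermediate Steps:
$q{\left(p \right)} = \frac{2}{7} - \frac{p}{7}$ ($q{\left(p \right)} = - \frac{-2 + p}{7} = \frac{2}{7} - \frac{p}{7}$)
$L{\left(H,u \right)} = 2$
$S{\left(A \right)} = 9 - \frac{\sqrt{-5 + A}}{3}$ ($S{\left(A \right)} = 9 - \frac{\sqrt{A - 5}}{3} = 9 - \frac{\sqrt{-5 + A}}{3}$)
$\frac{S{\left(- L{\left(-2,-2 \right)} \right)}}{q{\left(-21 \right)}} = \frac{9 - \frac{\sqrt{-5 - 2}}{3}}{\frac{2}{7} - -3} = \frac{9 - \frac{\sqrt{-5 - 2}}{3}}{\frac{2}{7} + 3} = \frac{9 - \frac{\sqrt{-7}}{3}}{\frac{23}{7}} = \left(9 - \frac{i \sqrt{7}}{3}\right) \frac{7}{23} = \frac{63}{23} - \frac{7 i \sqrt{7}}{69}$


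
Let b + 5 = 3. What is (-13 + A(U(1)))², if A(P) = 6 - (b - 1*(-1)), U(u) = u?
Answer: 36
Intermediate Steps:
b = -2 (b = -5 + 3 = -2)
A(P) = 7 (A(P) = 6 - (-2 - 1*(-1)) = 6 - (-2 + 1) = 6 - 1*(-1) = 6 + 1 = 7)
(-13 + A(U(1)))² = (-13 + 7)² = (-6)² = 36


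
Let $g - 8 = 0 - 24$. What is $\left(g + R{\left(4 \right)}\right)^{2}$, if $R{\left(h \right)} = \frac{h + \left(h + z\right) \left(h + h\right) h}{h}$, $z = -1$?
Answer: $81$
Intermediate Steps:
$g = -16$ ($g = 8 + \left(0 - 24\right) = 8 - 24 = -16$)
$R{\left(h \right)} = \frac{h + 2 h^{2} \left(-1 + h\right)}{h}$ ($R{\left(h \right)} = \frac{h + \left(h - 1\right) \left(h + h\right) h}{h} = \frac{h + \left(-1 + h\right) 2 h h}{h} = \frac{h + 2 h \left(-1 + h\right) h}{h} = \frac{h + 2 h^{2} \left(-1 + h\right)}{h}$)
$\left(g + R{\left(4 \right)}\right)^{2} = \left(-16 + \left(1 - 8 + 2 \cdot 4^{2}\right)\right)^{2} = \left(-16 + \left(1 - 8 + 2 \cdot 16\right)\right)^{2} = \left(-16 + \left(1 - 8 + 32\right)\right)^{2} = \left(-16 + 25\right)^{2} = 9^{2} = 81$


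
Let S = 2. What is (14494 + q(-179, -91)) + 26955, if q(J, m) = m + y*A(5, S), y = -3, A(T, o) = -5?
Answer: 41373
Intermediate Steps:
q(J, m) = 15 + m (q(J, m) = m - 3*(-5) = m + 15 = 15 + m)
(14494 + q(-179, -91)) + 26955 = (14494 + (15 - 91)) + 26955 = (14494 - 76) + 26955 = 14418 + 26955 = 41373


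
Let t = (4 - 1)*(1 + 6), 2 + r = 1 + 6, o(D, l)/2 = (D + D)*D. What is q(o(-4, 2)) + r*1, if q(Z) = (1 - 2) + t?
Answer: 25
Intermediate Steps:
o(D, l) = 4*D**2 (o(D, l) = 2*((D + D)*D) = 2*((2*D)*D) = 2*(2*D**2) = 4*D**2)
r = 5 (r = -2 + (1 + 6) = -2 + 7 = 5)
t = 21 (t = 3*7 = 21)
q(Z) = 20 (q(Z) = (1 - 2) + 21 = -1 + 21 = 20)
q(o(-4, 2)) + r*1 = 20 + 5*1 = 20 + 5 = 25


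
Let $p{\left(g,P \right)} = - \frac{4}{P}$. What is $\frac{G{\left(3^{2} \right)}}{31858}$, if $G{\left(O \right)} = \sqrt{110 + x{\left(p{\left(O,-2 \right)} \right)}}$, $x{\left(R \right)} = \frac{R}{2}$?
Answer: $\frac{\sqrt{111}}{31858} \approx 0.00033071$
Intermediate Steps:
$x{\left(R \right)} = \frac{R}{2}$ ($x{\left(R \right)} = R \frac{1}{2} = \frac{R}{2}$)
$G{\left(O \right)} = \sqrt{111}$ ($G{\left(O \right)} = \sqrt{110 + \frac{\left(-4\right) \frac{1}{-2}}{2}} = \sqrt{110 + \frac{\left(-4\right) \left(- \frac{1}{2}\right)}{2}} = \sqrt{110 + \frac{1}{2} \cdot 2} = \sqrt{110 + 1} = \sqrt{111}$)
$\frac{G{\left(3^{2} \right)}}{31858} = \frac{\sqrt{111}}{31858}$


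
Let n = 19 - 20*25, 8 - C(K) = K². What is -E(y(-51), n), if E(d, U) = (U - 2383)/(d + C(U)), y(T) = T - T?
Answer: -2864/231353 ≈ -0.012379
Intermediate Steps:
y(T) = 0
C(K) = 8 - K²
n = -481 (n = 19 - 500 = -481)
E(d, U) = (-2383 + U)/(8 + d - U²) (E(d, U) = (U - 2383)/(d + (8 - U²)) = (-2383 + U)/(8 + d - U²))
-E(y(-51), n) = -(-2383 - 481)/(8 + 0 - 1*(-481)²) = -(-2864)/(8 + 0 - 1*231361) = -(-2864)/(8 + 0 - 231361) = -(-2864)/(-231353) = -(-1)*(-2864)/231353 = -1*2864/231353 = -2864/231353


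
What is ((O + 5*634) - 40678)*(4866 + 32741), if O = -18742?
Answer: -2115393750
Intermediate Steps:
((O + 5*634) - 40678)*(4866 + 32741) = ((-18742 + 5*634) - 40678)*(4866 + 32741) = ((-18742 + 3170) - 40678)*37607 = (-15572 - 40678)*37607 = -56250*37607 = -2115393750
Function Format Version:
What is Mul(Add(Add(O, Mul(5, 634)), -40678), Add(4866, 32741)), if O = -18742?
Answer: -2115393750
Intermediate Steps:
Mul(Add(Add(O, Mul(5, 634)), -40678), Add(4866, 32741)) = Mul(Add(Add(-18742, Mul(5, 634)), -40678), Add(4866, 32741)) = Mul(Add(Add(-18742, 3170), -40678), 37607) = Mul(Add(-15572, -40678), 37607) = Mul(-56250, 37607) = -2115393750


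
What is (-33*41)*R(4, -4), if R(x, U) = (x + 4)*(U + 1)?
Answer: 32472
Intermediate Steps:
R(x, U) = (1 + U)*(4 + x) (R(x, U) = (4 + x)*(1 + U) = (1 + U)*(4 + x))
(-33*41)*R(4, -4) = (-33*41)*(4 + 4 + 4*(-4) - 4*4) = -1353*(4 + 4 - 16 - 16) = -1353*(-24) = 32472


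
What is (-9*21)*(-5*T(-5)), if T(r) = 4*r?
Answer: -18900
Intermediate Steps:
(-9*21)*(-5*T(-5)) = (-9*21)*(-20*(-5)) = -(-945)*(-20) = -189*100 = -18900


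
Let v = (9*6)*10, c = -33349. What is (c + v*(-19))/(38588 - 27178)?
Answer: -43609/11410 ≈ -3.8220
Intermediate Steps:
v = 540 (v = 54*10 = 540)
(c + v*(-19))/(38588 - 27178) = (-33349 + 540*(-19))/(38588 - 27178) = (-33349 - 10260)/11410 = -43609*1/11410 = -43609/11410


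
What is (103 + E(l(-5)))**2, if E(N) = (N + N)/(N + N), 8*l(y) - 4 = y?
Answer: 10816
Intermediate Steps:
l(y) = 1/2 + y/8
E(N) = 1 (E(N) = (2*N)/((2*N)) = (2*N)*(1/(2*N)) = 1)
(103 + E(l(-5)))**2 = (103 + 1)**2 = 104**2 = 10816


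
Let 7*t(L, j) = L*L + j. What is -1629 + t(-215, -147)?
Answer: 34675/7 ≈ 4953.6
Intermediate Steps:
t(L, j) = j/7 + L²/7 (t(L, j) = (L*L + j)/7 = (L² + j)/7 = (j + L²)/7 = j/7 + L²/7)
-1629 + t(-215, -147) = -1629 + ((⅐)*(-147) + (⅐)*(-215)²) = -1629 + (-21 + (⅐)*46225) = -1629 + (-21 + 46225/7) = -1629 + 46078/7 = 34675/7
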